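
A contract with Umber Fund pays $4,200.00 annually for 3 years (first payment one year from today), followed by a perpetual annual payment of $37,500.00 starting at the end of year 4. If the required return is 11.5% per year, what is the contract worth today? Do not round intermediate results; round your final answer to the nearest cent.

PV of 3-year annuity: $4,200.00 × [1 − (1+0.115)^−3] / 0.115 = 10175.00142
Perpetuity value at year 3: $37,500.00 / 0.115 = 326086.95652
PV of perpetuity: 326086.95652 / (1+0.115)^3 = 235238.72954
Total PV = 10175.00142 + 235238.72954 = 245413.73096

$245413.73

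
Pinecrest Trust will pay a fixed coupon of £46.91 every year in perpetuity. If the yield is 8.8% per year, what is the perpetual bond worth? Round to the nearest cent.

Level perpetuity: PV = C / r = £46.91 / 0.088 = £533.07

£533.07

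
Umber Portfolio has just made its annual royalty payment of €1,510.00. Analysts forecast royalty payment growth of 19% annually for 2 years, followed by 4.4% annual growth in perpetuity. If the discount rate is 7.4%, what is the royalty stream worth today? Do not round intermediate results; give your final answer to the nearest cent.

D_1 = 1796.90000
D_2 = 2138.31100
Terminal value at year 2: TV = D_2×(1+g_2)/(r−g_2) = 2232.39668/0.03 = 74413.22280
P_0 = D_1/(1+r)^1 + D_2/(1+r)^2 + TV/(1+r)^2
    = 1673.09125 + 1853.79756 + 64512.15526 = 68039.04407

€68039.04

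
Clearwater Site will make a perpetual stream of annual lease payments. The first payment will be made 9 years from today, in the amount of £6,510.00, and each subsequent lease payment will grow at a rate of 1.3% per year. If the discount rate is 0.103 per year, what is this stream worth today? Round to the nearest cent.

Value at end of year 8: C₁ / (r − g) = £6,510.00 / (0.103 − 0.013) = £72,333.3333
Discount to today: PV = £72,333.3333 / (1 + 0.103)^8 = £72,333.3333 / 2.190807 = £33,016.75

£33016.75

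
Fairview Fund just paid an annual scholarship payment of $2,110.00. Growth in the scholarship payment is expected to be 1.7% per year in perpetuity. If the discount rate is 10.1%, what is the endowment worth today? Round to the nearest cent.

D₁ = D₀ × (1 + g) = $2,110.00 × 1.017 = $2,145.8700
Growing perpetuity: P = D₁ / (r − g) = $2,145.8700 / (0.101 − 0.017) = $25,546.07

$25546.07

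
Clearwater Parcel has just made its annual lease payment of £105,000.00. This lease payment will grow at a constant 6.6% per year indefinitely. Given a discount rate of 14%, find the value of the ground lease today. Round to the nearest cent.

D₁ = D₀ × (1 + g) = £105,000.00 × 1.066 = £111,930.0000
Growing perpetuity: P = D₁ / (r − g) = £111,930.0000 / (0.14 − 0.066) = £1,512,567.57

£1512567.57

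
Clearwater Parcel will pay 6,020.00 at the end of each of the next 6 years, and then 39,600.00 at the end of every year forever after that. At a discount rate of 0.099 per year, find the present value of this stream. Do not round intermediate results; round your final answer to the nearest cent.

PV of 6-year annuity: 6,020.00 × [1 − (1+0.099)^−6] / 0.099 = 26295.68233
Perpetuity value at year 6: 39,600.00 / 0.099 = 400000.00000
PV of perpetuity: 400000.00000 / (1+0.099)^6 = 227025.07969
Total PV = 26295.68233 + 227025.07969 = 253320.76202

253320.76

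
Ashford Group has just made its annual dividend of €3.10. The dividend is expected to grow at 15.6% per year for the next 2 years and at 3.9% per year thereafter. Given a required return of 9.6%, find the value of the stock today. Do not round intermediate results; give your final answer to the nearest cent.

D_1 = 3.58360
D_2 = 4.14264
Terminal value at year 2: TV = D_2×(1+g_2)/(r−g_2) = 4.30420/0.057 = 75.51236
P_0 = D_1/(1+r)^1 + D_2/(1+r)^2 + TV/(1+r)^2
    = 3.26971 + 3.44871 + 62.86327 = 69.58168

€69.58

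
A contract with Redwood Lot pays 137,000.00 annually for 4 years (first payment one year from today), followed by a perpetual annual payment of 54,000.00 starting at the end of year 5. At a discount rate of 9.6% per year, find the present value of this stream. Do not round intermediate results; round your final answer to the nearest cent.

827893.21

PV of 4-year annuity: 137,000.00 × [1 − (1+0.096)^−4] / 0.096 = 438058.67961
Perpetuity value at year 4: 54,000.00 / 0.096 = 562500.00000
PV of perpetuity: 562500.00000 / (1+0.096)^4 = 389834.53504
Total PV = 438058.67961 + 389834.53504 = 827893.21466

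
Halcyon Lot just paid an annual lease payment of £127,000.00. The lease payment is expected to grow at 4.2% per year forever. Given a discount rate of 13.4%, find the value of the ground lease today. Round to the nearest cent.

£1438413.04

D₁ = D₀ × (1 + g) = £127,000.00 × 1.042 = £132,334.0000
Growing perpetuity: P = D₁ / (r − g) = £132,334.0000 / (0.134 − 0.042) = £1,438,413.04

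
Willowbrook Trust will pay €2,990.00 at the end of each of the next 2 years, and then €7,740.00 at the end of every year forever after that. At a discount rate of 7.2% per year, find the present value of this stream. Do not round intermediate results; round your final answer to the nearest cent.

PV of 2-year annuity: €2,990.00 × [1 − (1+0.072)^−2] / 0.072 = 5391.02528
Perpetuity value at year 2: €7,740.00 / 0.072 = 107500.00000
PV of perpetuity: 107500.00000 / (1+0.072)^2 = 93544.63689
Total PV = 5391.02528 + 93544.63689 = 98935.66217

€98935.66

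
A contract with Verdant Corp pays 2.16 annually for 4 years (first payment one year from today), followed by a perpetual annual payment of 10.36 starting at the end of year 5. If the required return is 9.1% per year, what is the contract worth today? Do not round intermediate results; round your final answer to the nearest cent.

87.34

PV of 4-year annuity: 2.16 × [1 − (1+0.091)^−4] / 0.091 = 6.98246
Perpetuity value at year 4: 10.36 / 0.091 = 113.84615
PV of perpetuity: 113.84615 / (1+0.091)^4 = 80.35619
Total PV = 6.98246 + 80.35619 = 87.33866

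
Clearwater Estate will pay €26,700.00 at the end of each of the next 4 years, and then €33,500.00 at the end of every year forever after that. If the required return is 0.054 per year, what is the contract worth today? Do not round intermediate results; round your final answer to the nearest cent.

PV of 4-year annuity: €26,700.00 × [1 − (1+0.054)^−4] / 0.054 = 93803.75179
Perpetuity value at year 4: €33,500.00 / 0.054 = 620370.37037
PV of perpetuity: 620370.37037 / (1+0.054)^4 = 502676.52450
Total PV = 93803.75179 + 502676.52450 = 596480.27628

€596480.28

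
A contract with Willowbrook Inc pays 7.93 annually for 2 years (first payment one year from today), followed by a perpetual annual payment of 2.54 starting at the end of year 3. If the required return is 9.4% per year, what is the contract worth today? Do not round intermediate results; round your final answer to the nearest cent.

36.45

PV of 2-year annuity: 7.93 × [1 − (1+0.094)^−2] / 0.094 = 13.87443
Perpetuity value at year 2: 2.54 / 0.094 = 27.02128
PV of perpetuity: 27.02128 / (1+0.094)^2 = 22.57726
Total PV = 13.87443 + 22.57726 = 36.45169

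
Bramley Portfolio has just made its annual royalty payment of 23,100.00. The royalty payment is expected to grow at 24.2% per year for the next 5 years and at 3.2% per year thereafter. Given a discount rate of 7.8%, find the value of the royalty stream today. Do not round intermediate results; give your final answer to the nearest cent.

1232281.48

D_1 = 28690.20000
D_2 = 35633.22840
D_3 = 44256.46967
D_4 = 54966.53533
D_5 = 68268.43688
Terminal value at year 5: TV = D_5×(1+g_2)/(r−g_2) = 70453.02686/0.046 = 1531587.54054
P_0 = D_1/(1+r)^1 + D_2/(1+r)^2 + D_3/(1+r)^3 + D_4/(1+r)^4 + D_5/(1+r)^5 + TV/(1+r)^5
    = 26614.28571 + 30663.21230 + 35328.11658 + 40702.70946 + 46894.95839 + 1052078.19691 = 1232281.47935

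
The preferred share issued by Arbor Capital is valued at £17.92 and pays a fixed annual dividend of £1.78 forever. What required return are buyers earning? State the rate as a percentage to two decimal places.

P = C/r ⇒ r = C/P = £1.78/£17.92 = 0.099330

9.93%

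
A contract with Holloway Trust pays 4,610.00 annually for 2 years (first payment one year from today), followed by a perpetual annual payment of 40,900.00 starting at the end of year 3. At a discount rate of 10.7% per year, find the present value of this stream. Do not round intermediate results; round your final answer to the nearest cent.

PV of 2-year annuity: 4,610.00 × [1 − (1+0.107)^−2] / 0.107 = 7926.29477
Perpetuity value at year 2: 40,900.00 / 0.107 = 382242.99065
PV of perpetuity: 382242.99065 / (1+0.107)^2 = 311920.76590
Total PV = 7926.29477 + 311920.76590 = 319847.06067

319847.06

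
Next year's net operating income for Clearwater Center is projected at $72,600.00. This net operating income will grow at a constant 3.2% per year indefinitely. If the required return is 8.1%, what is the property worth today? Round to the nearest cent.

$1481632.65

Growing perpetuity: P = D₁ / (r − g) = $72,600.0000 / (0.081 − 0.032) = $1,481,632.65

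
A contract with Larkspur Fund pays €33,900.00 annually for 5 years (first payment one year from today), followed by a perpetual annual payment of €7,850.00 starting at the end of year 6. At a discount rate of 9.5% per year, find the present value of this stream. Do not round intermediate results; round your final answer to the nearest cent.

€182655.99

PV of 5-year annuity: €33,900.00 × [1 − (1+0.095)^−5] / 0.095 = 130166.12786
Perpetuity value at year 5: €7,850.00 / 0.095 = 82631.57895
PV of perpetuity: 82631.57895 / (1+0.095)^5 = 52489.86497
Total PV = 130166.12786 + 52489.86497 = 182655.99284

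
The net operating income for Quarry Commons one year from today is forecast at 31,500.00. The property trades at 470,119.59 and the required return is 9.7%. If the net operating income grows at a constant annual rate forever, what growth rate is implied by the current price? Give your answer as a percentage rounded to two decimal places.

3.00%

P = D₁/(r−g) ⇒ g = r − D₁/P = 0.097 − 31,500.00/470,119.59 = 0.029996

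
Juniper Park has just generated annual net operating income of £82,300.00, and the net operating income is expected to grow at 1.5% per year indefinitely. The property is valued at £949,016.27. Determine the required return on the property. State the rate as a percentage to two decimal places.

D₁ = £82,300.00 × 1.015 = £83,534.5000
P = D₁/(r − g) ⇒ r = D₁/P + g = £83,534.5000/£949,016.27 + 0.015 = 0.088022 + 0.015 = 0.103022

10.30%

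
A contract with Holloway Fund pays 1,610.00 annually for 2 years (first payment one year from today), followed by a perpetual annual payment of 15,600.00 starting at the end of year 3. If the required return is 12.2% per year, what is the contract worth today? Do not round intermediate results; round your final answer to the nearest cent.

104287.03

PV of 2-year annuity: 1,610.00 × [1 − (1+0.122)^−2] / 0.122 = 2713.84814
Perpetuity value at year 2: 15,600.00 / 0.122 = 127868.85246
PV of perpetuity: 127868.85246 / (1+0.122)^2 = 101573.18105
Total PV = 2713.84814 + 101573.18105 = 104287.02919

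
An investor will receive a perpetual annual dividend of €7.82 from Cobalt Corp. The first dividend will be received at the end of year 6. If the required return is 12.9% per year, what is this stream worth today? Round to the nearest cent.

€33.05

Value at end of year 5: C / r = €7.82 / 0.129 = €60.6202
Discount to today: PV = €60.6202 / (1 + 0.129)^5 = €60.6202 / 1.834297 = €33.05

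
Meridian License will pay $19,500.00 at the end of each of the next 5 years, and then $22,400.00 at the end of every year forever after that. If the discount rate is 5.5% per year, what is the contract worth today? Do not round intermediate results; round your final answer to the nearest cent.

PV of 5-year annuity: $19,500.00 × [1 − (1+0.055)^−5] / 0.055 = 83270.54727
Perpetuity value at year 5: $22,400.00 / 0.055 = 407272.72727
PV of perpetuity: 407272.72727 / (1+0.055)^5 = 311618.35502
Total PV = 83270.54727 + 311618.35502 = 394888.90229

$394888.90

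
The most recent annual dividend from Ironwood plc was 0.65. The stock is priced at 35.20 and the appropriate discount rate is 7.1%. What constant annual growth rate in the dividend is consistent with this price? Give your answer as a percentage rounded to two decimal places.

P = D₀(1+g)/(r−g) ⇒ P(r−g) = D₀(1+g) ⇒ g(P+D₀) = P·r − D₀
g = (P·r − D₀)/(P + D₀) = (35.20×0.071 − 0.65) / (35.20 + 0.65) = 0.051582

5.16%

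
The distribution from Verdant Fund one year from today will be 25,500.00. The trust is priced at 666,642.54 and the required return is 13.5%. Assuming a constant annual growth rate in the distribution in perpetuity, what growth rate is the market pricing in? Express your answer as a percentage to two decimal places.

P = D₁/(r−g) ⇒ g = r − D₁/P = 0.135 − 25,500.00/666,642.54 = 0.096749

9.67%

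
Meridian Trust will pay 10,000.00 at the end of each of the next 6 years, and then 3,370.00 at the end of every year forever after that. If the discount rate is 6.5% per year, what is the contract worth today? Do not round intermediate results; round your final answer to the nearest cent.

PV of 6-year annuity: 10,000.00 × [1 − (1+0.065)^−6] / 0.065 = 48410.13557
Perpetuity value at year 6: 3,370.00 / 0.065 = 51846.15385
PV of perpetuity: 51846.15385 / (1+0.065)^6 = 35531.93816
Total PV = 48410.13557 + 35531.93816 = 83942.07373

83942.07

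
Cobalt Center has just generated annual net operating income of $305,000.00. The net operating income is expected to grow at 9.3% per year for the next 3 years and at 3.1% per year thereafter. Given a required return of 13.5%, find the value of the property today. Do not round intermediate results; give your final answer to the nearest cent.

$3549150.33

D_1 = 333365.00000
D_2 = 364367.94500
D_3 = 398254.16388
Terminal value at year 3: TV = D_3×(1+g_2)/(r−g_2) = 410600.04297/0.104 = 3948077.33621
P_0 = D_1/(1+r)^1 + D_2/(1+r)^2 + D_3/(1+r)^3 + TV/(1+r)^3
    = 293713.65639 + 282844.95721 + 272378.44778 + 2700213.26596 = 3549150.32734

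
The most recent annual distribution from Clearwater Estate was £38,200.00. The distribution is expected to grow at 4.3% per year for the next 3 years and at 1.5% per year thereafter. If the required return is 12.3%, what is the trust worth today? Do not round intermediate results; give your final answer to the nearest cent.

D_1 = 39842.60000
D_2 = 41555.83180
D_3 = 43342.73257
Terminal value at year 3: TV = D_3×(1+g_2)/(r−g_2) = 43992.87356/0.108 = 407341.42181
P_0 = D_1/(1+r)^1 + D_2/(1+r)^2 + D_3/(1+r)^3 + TV/(1+r)^3
    = 35478.71772 + 32951.29348 + 30603.91728 + 287620.14850 = 386654.07698

£386654.08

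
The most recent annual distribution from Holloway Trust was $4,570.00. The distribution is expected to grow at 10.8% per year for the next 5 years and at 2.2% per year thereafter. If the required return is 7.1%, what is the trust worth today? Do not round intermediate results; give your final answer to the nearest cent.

$138289.58

D_1 = 5063.56000
D_2 = 5610.42448
D_3 = 6216.35032
D_4 = 6887.71616
D_5 = 7631.58950
Terminal value at year 5: TV = D_5×(1+g_2)/(r−g_2) = 7799.48447/0.049 = 159173.15251
P_0 = D_1/(1+r)^1 + D_2/(1+r)^2 + D_3/(1+r)^3 + D_4/(1+r)^4 + D_5/(1+r)^5 + TV/(1+r)^5
    = 4727.88049 + 4891.21529 + 5060.19285 + 5235.00810 + 5415.86273 + 112959.42256 = 138289.58202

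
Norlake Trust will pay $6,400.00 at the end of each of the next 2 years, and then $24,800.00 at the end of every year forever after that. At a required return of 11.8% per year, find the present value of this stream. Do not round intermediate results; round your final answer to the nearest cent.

$178990.64

PV of 2-year annuity: $6,400.00 × [1 − (1+0.118)^−2] / 0.118 = 10844.81937
Perpetuity value at year 2: $24,800.00 / 0.118 = 210169.49153
PV of perpetuity: 210169.49153 / (1+0.118)^2 = 168145.81649
Total PV = 10844.81937 + 168145.81649 = 178990.63585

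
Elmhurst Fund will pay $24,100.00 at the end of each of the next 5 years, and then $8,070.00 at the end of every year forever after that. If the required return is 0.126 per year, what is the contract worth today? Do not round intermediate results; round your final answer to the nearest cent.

PV of 5-year annuity: $24,100.00 × [1 − (1+0.126)^−5] / 0.126 = 85599.15087
Perpetuity value at year 5: $8,070.00 / 0.126 = 64047.61905
PV of perpetuity: 64047.61905 / (1+0.126)^5 = 35384.33492
Total PV = 85599.15087 + 35384.33492 = 120983.48579

$120983.49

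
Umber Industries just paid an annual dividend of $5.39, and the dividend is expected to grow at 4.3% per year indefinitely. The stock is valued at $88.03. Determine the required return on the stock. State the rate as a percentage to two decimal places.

D₁ = $5.39 × 1.043 = $5.6218
P = D₁/(r − g) ⇒ r = D₁/P + g = $5.6218/$88.03 + 0.043 = 0.063862 + 0.043 = 0.106862

10.69%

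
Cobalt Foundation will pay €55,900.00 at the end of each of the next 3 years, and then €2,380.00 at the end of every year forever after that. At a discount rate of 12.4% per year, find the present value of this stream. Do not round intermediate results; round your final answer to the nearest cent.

PV of 3-year annuity: €55,900.00 × [1 − (1+0.124)^−3] / 0.124 = 133344.86019
Perpetuity value at year 3: €2,380.00 / 0.124 = 19193.54839
PV of perpetuity: 19193.54839 / (1+0.124)^3 = 13516.25380
Total PV = 133344.86019 + 13516.25380 = 146861.11399

€146861.11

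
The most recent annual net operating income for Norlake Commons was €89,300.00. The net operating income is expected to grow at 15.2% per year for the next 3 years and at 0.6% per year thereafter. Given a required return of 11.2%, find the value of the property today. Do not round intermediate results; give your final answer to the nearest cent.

€1229934.22

D_1 = 102873.60000
D_2 = 118510.38720
D_3 = 136523.96605
Terminal value at year 3: TV = D_3×(1+g_2)/(r−g_2) = 137343.10985/0.106 = 1295689.71557
P_0 = D_1/(1+r)^1 + D_2/(1+r)^2 + D_3/(1+r)^3 + TV/(1+r)^3
    = 92512.23022 + 95840.00828 + 99287.49059 + 942294.48620 = 1229934.21529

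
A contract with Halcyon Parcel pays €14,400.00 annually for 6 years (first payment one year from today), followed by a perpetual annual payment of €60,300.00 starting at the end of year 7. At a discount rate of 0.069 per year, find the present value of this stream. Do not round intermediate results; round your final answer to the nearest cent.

PV of 6-year annuity: €14,400.00 × [1 − (1+0.069)^−6] / 0.069 = 68850.57913
Perpetuity value at year 6: €60,300.00 / 0.069 = 873913.04348
PV of perpetuity: 873913.04348 / (1+0.069)^6 = 585601.24336
Total PV = 68850.57913 + 585601.24336 = 654451.82249

€654451.82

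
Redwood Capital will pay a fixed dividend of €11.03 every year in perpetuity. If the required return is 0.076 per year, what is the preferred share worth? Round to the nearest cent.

Level perpetuity: PV = C / r = €11.03 / 0.076 = €145.13

€145.13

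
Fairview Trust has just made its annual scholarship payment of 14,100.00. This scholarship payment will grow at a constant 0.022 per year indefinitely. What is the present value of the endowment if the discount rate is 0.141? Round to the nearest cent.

121094.12

D₁ = D₀ × (1 + g) = 14,100.00 × 1.022 = 14,410.2000
Growing perpetuity: P = D₁ / (r − g) = 14,410.2000 / (0.141 − 0.022) = 121,094.12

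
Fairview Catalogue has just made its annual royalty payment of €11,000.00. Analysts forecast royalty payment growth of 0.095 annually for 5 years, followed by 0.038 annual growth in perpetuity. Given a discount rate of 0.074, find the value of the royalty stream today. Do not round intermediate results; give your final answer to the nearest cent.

D_1 = 12045.00000
D_2 = 13189.27500
D_3 = 14442.25612
D_4 = 15814.27046
D_5 = 17316.62615
Terminal value at year 5: TV = D_5×(1+g_2)/(r−g_2) = 17974.65794/0.036 = 499296.05400
P_0 = D_1/(1+r)^1 + D_2/(1+r)^2 + D_3/(1+r)^3 + D_4/(1+r)^4 + D_5/(1+r)^5 + TV/(1+r)^5
    = 11215.08380 + 11434.37315 + 11657.95028 + 11885.89902 + 12118.30487 + 349411.12377 = 407722.73489

€407722.73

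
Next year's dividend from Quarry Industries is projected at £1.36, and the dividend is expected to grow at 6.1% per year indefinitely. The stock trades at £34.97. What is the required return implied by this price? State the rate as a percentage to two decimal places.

P = D₁/(r − g) ⇒ r = D₁/P + g = £1.3600/£34.97 + 0.061 = 0.038890 + 0.061 = 0.099890

9.99%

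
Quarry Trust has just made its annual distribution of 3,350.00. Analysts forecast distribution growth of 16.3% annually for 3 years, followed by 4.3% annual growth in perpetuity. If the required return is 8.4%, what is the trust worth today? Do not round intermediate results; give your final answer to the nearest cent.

D_1 = 3896.05000
D_2 = 4531.10615
D_3 = 5269.67645
Terminal value at year 3: TV = D_3×(1+g_2)/(r−g_2) = 5496.27254/0.041 = 134055.42780
P_0 = D_1/(1+r)^1 + D_2/(1+r)^2 + D_3/(1+r)^3 + TV/(1+r)^3
    = 3594.14207 + 3856.07677 + 4137.10082 + 105243.80865 = 116831.12831

116831.13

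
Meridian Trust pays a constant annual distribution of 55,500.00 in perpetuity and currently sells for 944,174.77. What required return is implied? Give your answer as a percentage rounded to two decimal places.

5.88%

P = C/r ⇒ r = C/P = 55,500.00/944,174.77 = 0.058781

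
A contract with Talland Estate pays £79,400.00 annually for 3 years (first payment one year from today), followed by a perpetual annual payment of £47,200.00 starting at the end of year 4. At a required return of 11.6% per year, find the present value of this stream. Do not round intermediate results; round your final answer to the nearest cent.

£484770.24

PV of 3-year annuity: £79,400.00 × [1 − (1+0.116)^−3] / 0.116 = 192023.92811
Perpetuity value at year 3: £47,200.00 / 0.116 = 406896.55172
PV of perpetuity: 406896.55172 / (1+0.116)^3 = 292746.30731
Total PV = 192023.92811 + 292746.30731 = 484770.23542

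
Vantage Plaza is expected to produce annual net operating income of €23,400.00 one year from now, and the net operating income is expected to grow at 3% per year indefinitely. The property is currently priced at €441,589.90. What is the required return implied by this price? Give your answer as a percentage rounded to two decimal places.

8.30%

P = D₁/(r − g) ⇒ r = D₁/P + g = €23,400.0000/€441,589.90 + 0.03 = 0.052990 + 0.03 = 0.082990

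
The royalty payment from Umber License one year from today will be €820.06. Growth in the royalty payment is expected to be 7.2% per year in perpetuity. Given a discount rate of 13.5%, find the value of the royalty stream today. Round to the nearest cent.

€13016.83

Growing perpetuity: P = D₁ / (r − g) = €820.0600 / (0.135 − 0.072) = €13,016.83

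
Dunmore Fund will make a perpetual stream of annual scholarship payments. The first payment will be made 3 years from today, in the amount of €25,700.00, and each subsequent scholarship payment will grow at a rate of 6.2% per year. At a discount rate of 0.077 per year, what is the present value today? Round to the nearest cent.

€1477101.90

Value at end of year 2: C₁ / (r − g) = €25,700.00 / (0.077 − 0.062) = €1,713,333.3333
Discount to today: PV = €1,713,333.3333 / (1 + 0.077)^2 = €1,713,333.3333 / 1.159929 = €1,477,101.90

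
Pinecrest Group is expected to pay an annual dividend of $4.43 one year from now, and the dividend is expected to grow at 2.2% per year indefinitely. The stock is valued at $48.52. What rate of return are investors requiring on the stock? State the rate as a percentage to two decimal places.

P = D₁/(r − g) ⇒ r = D₁/P + g = $4.4300/$48.52 + 0.022 = 0.091303 + 0.022 = 0.113303

11.33%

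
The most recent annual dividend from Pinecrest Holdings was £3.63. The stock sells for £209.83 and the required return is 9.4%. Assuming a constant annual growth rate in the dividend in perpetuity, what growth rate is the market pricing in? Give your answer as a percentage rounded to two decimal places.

7.54%

P = D₀(1+g)/(r−g) ⇒ P(r−g) = D₀(1+g) ⇒ g(P+D₀) = P·r − D₀
g = (P·r − D₀)/(P + D₀) = (£209.83×0.094 − £3.63) / (£209.83 + £3.63) = 0.075396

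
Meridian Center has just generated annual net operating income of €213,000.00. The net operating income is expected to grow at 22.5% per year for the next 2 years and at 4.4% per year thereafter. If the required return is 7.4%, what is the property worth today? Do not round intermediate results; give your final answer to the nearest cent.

€10163279.80

D_1 = 260925.00000
D_2 = 319633.12500
Terminal value at year 2: TV = D_2×(1+g_2)/(r−g_2) = 333696.98250/0.03 = 11123232.75000
P_0 = D_1/(1+r)^1 + D_2/(1+r)^2 + TV/(1+r)^2
    = 242946.92737 + 277104.27005 + 9643228.59773 = 10163279.79516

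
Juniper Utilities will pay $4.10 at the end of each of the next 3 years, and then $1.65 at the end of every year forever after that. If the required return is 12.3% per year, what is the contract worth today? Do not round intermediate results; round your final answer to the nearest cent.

PV of 3-year annuity: $4.10 × [1 − (1+0.123)^−3] / 0.123 = 9.79696
Perpetuity value at year 3: $1.65 / 0.123 = 13.41463
PV of perpetuity: 13.41463 / (1+0.123)^3 = 9.47195
Total PV = 9.79696 + 9.47195 = 19.26892

$19.27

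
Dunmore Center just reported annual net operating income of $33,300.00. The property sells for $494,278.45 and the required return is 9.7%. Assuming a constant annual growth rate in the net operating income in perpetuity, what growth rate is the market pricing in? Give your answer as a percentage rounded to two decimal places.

P = D₀(1+g)/(r−g) ⇒ P(r−g) = D₀(1+g) ⇒ g(P+D₀) = P·r − D₀
g = (P·r − D₀)/(P + D₀) = ($494,278.45×0.097 − $33,300.00) / ($494,278.45 + $33,300.00) = 0.027759

2.78%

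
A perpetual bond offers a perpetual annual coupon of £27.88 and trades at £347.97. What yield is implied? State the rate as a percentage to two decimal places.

P = C/r ⇒ r = C/P = £27.88/£347.97 = 0.080122

8.01%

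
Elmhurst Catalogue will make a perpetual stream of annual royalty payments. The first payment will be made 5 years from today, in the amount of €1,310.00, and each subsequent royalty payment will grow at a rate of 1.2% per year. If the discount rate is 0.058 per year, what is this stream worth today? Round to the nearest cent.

Value at end of year 4: C₁ / (r − g) = €1,310.00 / (0.058 − 0.012) = €28,478.2609
Discount to today: PV = €28,478.2609 / (1 + 0.058)^4 = €28,478.2609 / 1.252976 = €22,728.50

€22728.50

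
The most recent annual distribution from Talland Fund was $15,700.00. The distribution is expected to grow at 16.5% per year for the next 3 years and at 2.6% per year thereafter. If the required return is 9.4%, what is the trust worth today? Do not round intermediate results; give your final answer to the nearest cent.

D_1 = 18290.50000
D_2 = 21308.43250
D_3 = 24824.32386
Terminal value at year 3: TV = D_3×(1+g_2)/(r−g_2) = 25469.75628/0.068 = 374555.23945
P_0 = D_1/(1+r)^1 + D_2/(1+r)^2 + D_3/(1+r)^3 + TV/(1+r)^3
    = 16718.92139 + 17803.97022 + 18959.43812 + 286064.46341 = 339546.79314

$339546.79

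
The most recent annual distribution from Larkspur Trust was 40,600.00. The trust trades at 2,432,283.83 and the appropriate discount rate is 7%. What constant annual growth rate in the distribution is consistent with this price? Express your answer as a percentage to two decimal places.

P = D₀(1+g)/(r−g) ⇒ P(r−g) = D₀(1+g) ⇒ g(P+D₀) = P·r − D₀
g = (P·r − D₀)/(P + D₀) = (2,432,283.83×0.07 − 40,600.00) / (2,432,283.83 + 40,600.00) = 0.052433

5.24%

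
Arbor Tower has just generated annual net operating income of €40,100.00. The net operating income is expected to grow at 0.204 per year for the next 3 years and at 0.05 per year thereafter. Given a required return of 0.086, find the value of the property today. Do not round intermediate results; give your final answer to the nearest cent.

€1742141.19

D_1 = 48280.40000
D_2 = 58129.60160
D_3 = 69988.04033
Terminal value at year 3: TV = D_3×(1+g_2)/(r−g_2) = 73487.44234/0.036 = 2041317.84285
P_0 = D_1/(1+r)^1 + D_2/(1+r)^2 + D_3/(1+r)^3 + TV/(1+r)^3
    = 44457.09024 + 49287.60281 + 54642.97770 + 1593753.51618 = 1742141.18692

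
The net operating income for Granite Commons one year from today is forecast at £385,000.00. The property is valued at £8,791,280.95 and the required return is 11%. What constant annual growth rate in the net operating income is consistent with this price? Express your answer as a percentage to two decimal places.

P = D₁/(r−g) ⇒ g = r − D₁/P = 0.11 − £385,000.00/£8,791,280.95 = 0.066207

6.62%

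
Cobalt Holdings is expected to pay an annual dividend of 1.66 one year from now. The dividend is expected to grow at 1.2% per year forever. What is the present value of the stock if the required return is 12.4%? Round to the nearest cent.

14.82

Growing perpetuity: P = D₁ / (r − g) = 1.6600 / (0.124 − 0.012) = 14.82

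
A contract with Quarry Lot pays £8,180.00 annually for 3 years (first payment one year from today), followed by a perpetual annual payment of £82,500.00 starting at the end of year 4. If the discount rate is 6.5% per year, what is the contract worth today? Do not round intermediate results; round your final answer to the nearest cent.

PV of 3-year annuity: £8,180.00 × [1 − (1+0.065)^−3] / 0.065 = 21664.52968
Perpetuity value at year 3: £82,500.00 / 0.065 = 1269230.76923
PV of perpetuity: 1269230.76923 / (1+0.065)^3 = 1050731.53960
Total PV = 21664.52968 + 1050731.53960 = 1072396.06927

£1072396.07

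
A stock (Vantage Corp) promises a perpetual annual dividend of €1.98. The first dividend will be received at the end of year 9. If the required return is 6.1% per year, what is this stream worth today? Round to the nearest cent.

Value at end of year 8: C / r = €1.98 / 0.061 = €32.4590
Discount to today: PV = €32.4590 / (1 + 0.061)^8 = €32.4590 / 1.605917 = €20.21

€20.21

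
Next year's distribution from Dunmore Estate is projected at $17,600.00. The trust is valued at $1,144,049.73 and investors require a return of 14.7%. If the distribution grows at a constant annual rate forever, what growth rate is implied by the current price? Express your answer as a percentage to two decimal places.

13.16%

P = D₁/(r−g) ⇒ g = r − D₁/P = 0.147 − $17,600.00/$1,144,049.73 = 0.131616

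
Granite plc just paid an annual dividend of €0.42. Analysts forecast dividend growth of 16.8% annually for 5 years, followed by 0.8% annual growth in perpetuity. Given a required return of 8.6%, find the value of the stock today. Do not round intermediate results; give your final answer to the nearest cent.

€10.44

D_1 = 0.49056
D_2 = 0.57297
D_3 = 0.66923
D_4 = 0.78166
D_5 = 0.91298
Terminal value at year 5: TV = D_5×(1+g_2)/(r−g_2) = 0.92029/0.078 = 11.79857
P_0 = D_1/(1+r)^1 + D_2/(1+r)^2 + D_3/(1+r)^3 + D_4/(1+r)^4 + D_5/(1+r)^5 + TV/(1+r)^5
    = 0.45171 + 0.48582 + 0.52250 + 0.56195 + 0.60439 + 7.81053 = 10.43690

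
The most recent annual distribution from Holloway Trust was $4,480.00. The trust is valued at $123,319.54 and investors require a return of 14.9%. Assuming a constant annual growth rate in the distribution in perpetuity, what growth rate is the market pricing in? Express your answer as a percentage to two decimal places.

10.87%

P = D₀(1+g)/(r−g) ⇒ P(r−g) = D₀(1+g) ⇒ g(P+D₀) = P·r − D₀
g = (P·r − D₀)/(P + D₀) = ($123,319.54×0.149 − $4,480.00) / ($123,319.54 + $4,480.00) = 0.108722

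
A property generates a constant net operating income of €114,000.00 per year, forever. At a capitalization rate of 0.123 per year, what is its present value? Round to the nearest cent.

Level perpetuity: PV = C / r = €114,000.00 / 0.123 = €926,829.27

€926829.27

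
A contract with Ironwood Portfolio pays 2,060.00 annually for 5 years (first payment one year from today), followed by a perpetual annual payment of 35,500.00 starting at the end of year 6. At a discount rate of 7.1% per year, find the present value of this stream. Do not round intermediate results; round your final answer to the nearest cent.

PV of 5-year annuity: 2,060.00 × [1 − (1+0.071)^−5] / 0.071 = 8423.83935
Perpetuity value at year 5: 35,500.00 / 0.071 = 500000.00000
PV of perpetuity: 500000.00000 / (1+0.071)^5 = 354831.89464
Total PV = 8423.83935 + 354831.89464 = 363255.73399

363255.73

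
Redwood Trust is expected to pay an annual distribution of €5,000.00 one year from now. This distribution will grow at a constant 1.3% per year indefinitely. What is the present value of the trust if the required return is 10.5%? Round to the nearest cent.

€54347.83

Growing perpetuity: P = D₁ / (r − g) = €5,000.0000 / (0.105 − 0.013) = €54,347.83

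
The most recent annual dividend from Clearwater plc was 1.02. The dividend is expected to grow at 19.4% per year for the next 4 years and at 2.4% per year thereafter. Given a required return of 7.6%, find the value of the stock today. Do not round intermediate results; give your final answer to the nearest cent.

D_1 = 1.21788
D_2 = 1.45415
D_3 = 1.73625
D_4 = 2.07309
Terminal value at year 4: TV = D_4×(1+g_2)/(r−g_2) = 2.12284/0.052 = 40.82386
P_0 = D_1/(1+r)^1 + D_2/(1+r)^2 + D_3/(1+r)^3 + D_4/(1+r)^4 + TV/(1+r)^4
    = 1.13186 + 1.25598 + 1.39372 + 1.54657 + 30.45545 = 35.78358

35.78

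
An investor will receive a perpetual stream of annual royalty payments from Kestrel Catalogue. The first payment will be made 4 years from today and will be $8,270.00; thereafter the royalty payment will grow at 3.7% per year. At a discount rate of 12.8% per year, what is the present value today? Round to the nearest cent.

$63319.40

Value at end of year 3: C₁ / (r − g) = $8,270.00 / (0.128 − 0.037) = $90,879.1209
Discount to today: PV = $90,879.1209 / (1 + 0.128)^3 = $90,879.1209 / 1.435249 = $63,319.40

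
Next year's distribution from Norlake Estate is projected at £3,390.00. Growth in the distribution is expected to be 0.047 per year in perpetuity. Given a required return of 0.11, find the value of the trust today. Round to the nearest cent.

Growing perpetuity: P = D₁ / (r − g) = £3,390.0000 / (0.11 − 0.047) = £53,809.52

£53809.52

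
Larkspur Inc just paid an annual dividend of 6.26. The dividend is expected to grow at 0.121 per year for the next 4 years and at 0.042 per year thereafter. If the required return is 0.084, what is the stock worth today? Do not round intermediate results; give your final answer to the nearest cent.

D_1 = 7.01746
D_2 = 7.86657
D_3 = 8.81843
D_4 = 9.88546
Terminal value at year 4: TV = D_4×(1+g_2)/(r−g_2) = 10.30065/0.042 = 245.25350
P_0 = D_1/(1+r)^1 + D_2/(1+r)^2 + D_3/(1+r)^3 + D_4/(1+r)^4 + TV/(1+r)^4
    = 6.47367 + 6.69464 + 6.92314 + 7.15945 + 177.62254 = 204.87344

204.87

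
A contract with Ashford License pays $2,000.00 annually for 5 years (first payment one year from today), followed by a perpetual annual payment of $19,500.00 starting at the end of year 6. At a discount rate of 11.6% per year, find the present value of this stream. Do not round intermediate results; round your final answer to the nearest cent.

$104389.71

PV of 5-year annuity: $2,000.00 × [1 − (1+0.116)^−5] / 0.116 = 7281.56977
Perpetuity value at year 5: $19,500.00 / 0.116 = 168103.44828
PV of perpetuity: 168103.44828 / (1+0.116)^5 = 97108.14299
Total PV = 7281.56977 + 97108.14299 = 104389.71276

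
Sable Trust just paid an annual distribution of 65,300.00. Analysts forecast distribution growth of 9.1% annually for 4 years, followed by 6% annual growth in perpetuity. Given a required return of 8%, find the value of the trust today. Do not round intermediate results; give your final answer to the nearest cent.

3871987.47

D_1 = 71242.30000
D_2 = 77725.34930
D_3 = 84798.35609
D_4 = 92515.00649
Terminal value at year 4: TV = D_4×(1+g_2)/(r−g_2) = 98065.90688/0.02 = 4903295.34398
P_0 = D_1/(1+r)^1 + D_2/(1+r)^2 + D_3/(1+r)^3 + D_4/(1+r)^4 + TV/(1+r)^4
    = 65965.09259 + 66636.95928 + 67315.66905 + 68001.29160 + 3604068.45490 = 3871987.46742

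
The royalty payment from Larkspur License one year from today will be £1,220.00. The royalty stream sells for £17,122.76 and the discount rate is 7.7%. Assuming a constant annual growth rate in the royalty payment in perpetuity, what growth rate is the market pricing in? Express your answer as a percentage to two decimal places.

P = D₁/(r−g) ⇒ g = r − D₁/P = 0.077 − £1,220.00/£17,122.76 = 0.005750

0.57%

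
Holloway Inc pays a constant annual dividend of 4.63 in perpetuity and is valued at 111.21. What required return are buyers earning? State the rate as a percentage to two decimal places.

4.16%

P = C/r ⇒ r = C/P = 4.63/111.21 = 0.041633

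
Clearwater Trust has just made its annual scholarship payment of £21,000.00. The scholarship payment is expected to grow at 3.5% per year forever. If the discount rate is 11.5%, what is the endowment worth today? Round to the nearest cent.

£271687.50

D₁ = D₀ × (1 + g) = £21,000.00 × 1.035 = £21,735.0000
Growing perpetuity: P = D₁ / (r − g) = £21,735.0000 / (0.115 − 0.035) = £271,687.50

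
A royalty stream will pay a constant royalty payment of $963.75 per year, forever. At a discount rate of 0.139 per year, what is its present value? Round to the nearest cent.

$6933.45

Level perpetuity: PV = C / r = $963.75 / 0.139 = $6,933.45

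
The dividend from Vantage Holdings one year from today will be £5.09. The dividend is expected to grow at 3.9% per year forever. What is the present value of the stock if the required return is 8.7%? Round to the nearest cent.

£106.04

Growing perpetuity: P = D₁ / (r − g) = £5.0900 / (0.087 − 0.039) = £106.04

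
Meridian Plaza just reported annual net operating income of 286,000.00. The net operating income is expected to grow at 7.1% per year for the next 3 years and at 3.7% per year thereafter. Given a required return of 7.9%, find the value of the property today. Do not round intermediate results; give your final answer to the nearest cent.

7750910.60

D_1 = 306306.00000
D_2 = 328053.72600
D_3 = 351345.54055
Terminal value at year 3: TV = D_3×(1+g_2)/(r−g_2) = 364345.32555/0.042 = 8674888.70348
P_0 = D_1/(1+r)^1 + D_2/(1+r)^2 + D_3/(1+r)^3 + TV/(1+r)^3
    = 283879.51807 + 281774.75798 + 279685.60314 + 6905570.72523 = 7750910.60442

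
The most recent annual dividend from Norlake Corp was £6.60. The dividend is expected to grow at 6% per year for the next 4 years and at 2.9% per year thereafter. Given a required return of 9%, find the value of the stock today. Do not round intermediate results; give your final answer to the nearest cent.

£124.21

D_1 = 6.99600
D_2 = 7.41576
D_3 = 7.86071
D_4 = 8.33235
Terminal value at year 4: TV = D_4×(1+g_2)/(r−g_2) = 8.57399/0.061 = 140.55715
P_0 = D_1/(1+r)^1 + D_2/(1+r)^2 + D_3/(1+r)^3 + D_4/(1+r)^4 + TV/(1+r)^4
    = 6.41835 + 6.24170 + 6.06991 + 5.90285 + 99.57423 = 124.20703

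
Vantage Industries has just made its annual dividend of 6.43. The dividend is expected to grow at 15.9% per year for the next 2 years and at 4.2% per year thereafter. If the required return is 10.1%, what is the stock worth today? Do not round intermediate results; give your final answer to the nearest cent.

139.73

D_1 = 7.45237
D_2 = 8.63730
Terminal value at year 2: TV = D_2×(1+g_2)/(r−g_2) = 9.00006/0.059 = 152.54345
P_0 = D_1/(1+r)^1 + D_2/(1+r)^2 + TV/(1+r)^2
    = 6.76873 + 7.12530 + 125.84006 = 139.73409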